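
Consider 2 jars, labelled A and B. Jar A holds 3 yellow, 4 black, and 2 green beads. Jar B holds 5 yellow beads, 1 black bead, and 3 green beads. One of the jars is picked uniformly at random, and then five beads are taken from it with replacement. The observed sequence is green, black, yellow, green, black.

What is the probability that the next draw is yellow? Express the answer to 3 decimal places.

Compute the likelihood of the observed sequence for each case: P(data | jar A) = (2/9)(4/9)(3/9)(2/9)(4/9) = 0.0032515; P(data | jar B) = (3/9)(1/9)(5/9)(3/9)(1/9) = 0.00076208.
Multiplying each by its prior: 1/2 · 0.0032515 = 0.0016258, 1/2 · 0.00076208 = 0.00038104; these sum to 0.0020068.
Normalising, the posterior is P(jar A | data) = 0.81013, P(jar B | data) = 0.18987.
Averaging over the posterior, P(yellow next | data) = (1/3)(0.81013) + (5/9)(0.18987) = 0.37553.

0.376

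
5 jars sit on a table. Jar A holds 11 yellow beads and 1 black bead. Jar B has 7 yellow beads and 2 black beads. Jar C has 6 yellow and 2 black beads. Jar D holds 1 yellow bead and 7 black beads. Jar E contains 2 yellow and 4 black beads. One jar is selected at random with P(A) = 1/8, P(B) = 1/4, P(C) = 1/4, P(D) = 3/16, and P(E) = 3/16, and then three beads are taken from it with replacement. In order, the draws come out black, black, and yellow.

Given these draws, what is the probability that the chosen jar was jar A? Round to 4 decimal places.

0.0117

For each hypothesis, P(data | H) works out to: P(data | jar A) = (1/12)(1/12)(11/12) = 0.0063657; P(data | jar B) = (2/9)(2/9)(7/9) = 0.038409; P(data | jar C) = (2/8)(2/8)(6/8) = 0.046875; P(data | jar D) = (7/8)(7/8)(1/8) = 0.095703; P(data | jar E) = (4/6)(4/6)(2/6) = 0.14815.
Multiplying each by its prior: 1/8 · 0.0063657 = 0.00079572, 1/4 · 0.038409 = 0.0096022, 1/4 · 0.046875 = 0.011719, 3/16 · 0.095703 = 0.017944, 3/16 · 0.14815 = 0.027778; summing to 0.067839.
So P(jar A | data) = (0.00079572) / (0.067839) = 0.01173.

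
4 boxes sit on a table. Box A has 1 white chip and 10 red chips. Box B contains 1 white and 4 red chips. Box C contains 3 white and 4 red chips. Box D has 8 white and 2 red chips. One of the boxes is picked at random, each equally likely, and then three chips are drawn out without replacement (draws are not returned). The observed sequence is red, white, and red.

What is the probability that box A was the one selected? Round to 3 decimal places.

Compute the likelihood of the observed sequence for each case: P(data | box A) = (10/11)(1/10)(9/9) = 0.090909; P(data | box B) = (4/5)(1/4)(3/3) = 0.2; P(data | box C) = (4/7)(3/6)(3/5) = 0.17143; P(data | box D) = (2/10)(8/9)(1/8) = 0.022222.
Multiplying each by its prior: 1/4 · 0.090909 = 0.022727, 1/4 · 0.2 = 0.05, 1/4 · 0.17143 = 0.042857, 1/4 · 0.022222 = 0.0055556; summing to 0.12114.
Therefore the posterior P(box A | data) = (0.022727) / (0.12114) = 0.18761.

0.188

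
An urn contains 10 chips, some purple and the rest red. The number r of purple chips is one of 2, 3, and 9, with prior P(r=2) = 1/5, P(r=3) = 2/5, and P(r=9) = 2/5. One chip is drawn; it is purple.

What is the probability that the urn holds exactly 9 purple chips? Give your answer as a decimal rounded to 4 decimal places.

Under each hypothesis, the probability of this draw is: P(data | r = 2) = (2/10) = 1/5; P(data | r = 3) = (3/10) = 3/10; P(data | r = 9) = (9/10) = 9/10.
Weighting by the prior gives 1/5 · 1/5 = 1/25, 2/5 · 3/10 = 3/25, 2/5 · 9/10 = 9/25; with total 13/25.
By Bayes' rule, P(r = 9 | data) = (9/25) / (13/25) = 9/13.

0.6923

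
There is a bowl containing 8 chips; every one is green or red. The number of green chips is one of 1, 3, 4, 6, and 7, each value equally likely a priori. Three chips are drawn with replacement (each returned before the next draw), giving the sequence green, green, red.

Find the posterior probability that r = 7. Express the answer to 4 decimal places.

0.2068

For each hypothesis, P(data | H) works out to: P(data | r = 1) = (1/8)(1/8)(7/8) = 0.013672; P(data | r = 3) = (3/8)(3/8)(5/8) = 0.087891; P(data | r = 4) = (4/8)(4/8)(4/8) = 0.125; P(data | r = 6) = (6/8)(6/8)(2/8) = 0.14062; P(data | r = 7) = (7/8)(7/8)(1/8) = 0.095703.
Multiplying each by its prior: 1/5 · 0.013672 = 0.0027344, 1/5 · 0.087891 = 0.017578, 1/5 · 0.125 = 0.025, 1/5 · 0.14062 = 0.028125, 1/5 · 0.095703 = 0.019141; summing to 0.092578.
Hence P(r = 7 | data) = (0.019141) / (0.092578) = 0.20675.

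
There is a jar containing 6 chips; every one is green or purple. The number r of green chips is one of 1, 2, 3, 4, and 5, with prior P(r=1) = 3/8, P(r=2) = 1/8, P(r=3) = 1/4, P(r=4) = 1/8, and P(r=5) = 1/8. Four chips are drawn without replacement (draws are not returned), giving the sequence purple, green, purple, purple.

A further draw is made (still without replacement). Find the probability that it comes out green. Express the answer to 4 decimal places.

0.2273

The likelihood of the observed sequence under each hypothesis: P(data | r = 1) = (5/6)(1/5)(4/4)(3/3) = 1/6; P(data | r = 2) = (4/6)(2/5)(3/4)(2/3) = 2/15; P(data | r = 3) = (3/6)(3/5)(2/4)(1/3) = 1/20; P(data | r = 4) = (2/6)(4/5)(1/4)(0/3) = 0; P(data | r = 5) = (1/6)(5/5)(0/4) = 0.
Weighting by the prior gives 3/8 · 1/6 = 1/16, 1/8 · 2/15 = 1/60, 1/4 · 1/20 = 1/80, 1/8 · 0 = 0, 1/8 · 0 = 0; summing to 11/120.
Dividing through by the total gives posterior P(r = 1 | data) = 15/22, P(r = 2 | data) = 2/11, P(r = 3 | data) = 3/22, P(r = 4 | data) = 0, P(r = 5 | data) = 0.
So P(green next | data) = Σ P(green next | H) P(H | data) = (0)(15/22) + (1/2)(2/11) + (1)(3/22) = 5/22.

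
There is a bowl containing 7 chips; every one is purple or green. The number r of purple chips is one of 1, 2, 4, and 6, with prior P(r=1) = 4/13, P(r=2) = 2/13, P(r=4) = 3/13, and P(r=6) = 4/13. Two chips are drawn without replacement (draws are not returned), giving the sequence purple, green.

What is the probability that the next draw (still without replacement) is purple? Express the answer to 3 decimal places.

Under each hypothesis, the probability of the observed sequence is: P(data | r = 1) = (1/7)(6/6) = 1/7; P(data | r = 2) = (2/7)(5/6) = 5/21; P(data | r = 4) = (4/7)(3/6) = 2/7; P(data | r = 6) = (6/7)(1/6) = 1/7.
Weighting by the prior gives 4/13 · 1/7 = 4/91, 2/13 · 5/21 = 10/273, 3/13 · 2/7 = 6/91, 4/13 · 1/7 = 4/91; with total 4/21.
The posterior is then P(r = 1 | data) = 3/13, P(r = 2 | data) = 5/26, P(r = 4 | data) = 9/26, P(r = 6 | data) = 3/13.
Averaging over the posterior, P(purple next | data) = (0)(3/13) + (1/5)(5/26) + (3/5)(9/26) + (1)(3/13) = 31/65.

0.477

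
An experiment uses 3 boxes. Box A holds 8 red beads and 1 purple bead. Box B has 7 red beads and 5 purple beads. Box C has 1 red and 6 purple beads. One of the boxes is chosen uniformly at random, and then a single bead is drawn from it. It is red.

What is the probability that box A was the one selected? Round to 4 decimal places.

For each hypothesis, P(data | H) works out to: P(data | box A) = (8/9) = 8/9; P(data | box B) = (7/12) = 7/12; P(data | box C) = (1/7) = 1/7.
Weighting by the prior gives 1/3 · 8/9 = 8/27, 1/3 · 7/12 = 7/36, 1/3 · 1/7 = 1/21; summing to 407/756.
So P(box A | data) = (8/27) / (407/756) = 224/407.

0.5504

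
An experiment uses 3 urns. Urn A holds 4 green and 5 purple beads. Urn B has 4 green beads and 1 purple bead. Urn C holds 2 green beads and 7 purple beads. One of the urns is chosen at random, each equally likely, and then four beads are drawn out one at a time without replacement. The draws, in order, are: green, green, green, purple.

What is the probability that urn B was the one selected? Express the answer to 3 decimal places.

For each hypothesis, P(data | H) works out to: P(data | urn A) = (4/9)(3/8)(2/7)(5/6) = 0.039683; P(data | urn B) = (4/5)(3/4)(2/3)(1/2) = 0.2; P(data | urn C) = (2/9)(1/8)(0/7) = 0.
Multiplying each by its prior: 1/3 · 0.039683 = 0.013228, 1/3 · 0.2 = 0.066667, 1/3 · 0 = 0; summing to 0.079894.
So P(urn B | data) = (0.066667) / (0.079894) = 0.83444.

0.834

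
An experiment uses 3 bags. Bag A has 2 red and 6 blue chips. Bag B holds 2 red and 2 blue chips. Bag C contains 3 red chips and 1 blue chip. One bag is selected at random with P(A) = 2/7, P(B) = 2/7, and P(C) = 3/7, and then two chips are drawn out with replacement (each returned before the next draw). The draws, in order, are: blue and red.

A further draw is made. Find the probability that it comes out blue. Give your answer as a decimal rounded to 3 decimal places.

0.467

The likelihood of the observed sequence under each hypothesis: P(data | bag A) = (6/8)(2/8) = 3/16; P(data | bag B) = (2/4)(2/4) = 1/4; P(data | bag C) = (1/4)(3/4) = 3/16.
Multiplying each by its prior: 2/7 · 3/16 = 3/56, 2/7 · 1/4 = 1/14, 3/7 · 3/16 = 9/112; these sum to 23/112.
The posterior is then P(bag A | data) = 6/23, P(bag B | data) = 8/23, P(bag C | data) = 9/23.
Averaging over the posterior, P(blue next | data) = (3/4)(6/23) + (1/2)(8/23) + (1/4)(9/23) = 43/92.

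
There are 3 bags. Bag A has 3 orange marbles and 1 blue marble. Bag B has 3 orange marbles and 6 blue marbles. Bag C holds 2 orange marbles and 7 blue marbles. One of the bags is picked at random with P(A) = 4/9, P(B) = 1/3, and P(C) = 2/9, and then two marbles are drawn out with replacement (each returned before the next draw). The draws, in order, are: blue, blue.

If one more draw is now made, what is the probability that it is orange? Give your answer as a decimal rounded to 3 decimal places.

Compute the likelihood of the observed sequence for each case: P(data | bag A) = (1/4)(1/4) = 0.0625; P(data | bag B) = (6/9)(6/9) = 0.44444; P(data | bag C) = (7/9)(7/9) = 0.60494.
The prior-weighted likelihoods are 4/9 · 0.0625 = 0.027778, 1/3 · 0.44444 = 0.14815, 2/9 · 0.60494 = 0.13443; summing to 0.31036.
Normalising, the posterior is P(bag A | data) = 0.089503, P(bag B | data) = 0.47735, P(bag C | data) = 0.43315.
So P(orange next | data) = Σ P(orange next | H) P(H | data) = (3/4)(0.089503) + (1/3)(0.47735) + (2/9)(0.43315) = 0.3225.

0.322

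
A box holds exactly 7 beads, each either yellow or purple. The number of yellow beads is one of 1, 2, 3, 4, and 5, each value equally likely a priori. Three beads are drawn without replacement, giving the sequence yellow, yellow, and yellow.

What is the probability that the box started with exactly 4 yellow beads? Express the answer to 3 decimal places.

Compute the likelihood of the observed sequence for each case: P(data | r = 1) = (1/7)(0/6) = 0; P(data | r = 2) = (2/7)(1/6)(0/5) = 0; P(data | r = 3) = (3/7)(2/6)(1/5) = 1/35; P(data | r = 4) = (4/7)(3/6)(2/5) = 4/35; P(data | r = 5) = (5/7)(4/6)(3/5) = 2/7.
Weighting by the prior gives 1/5 · 0 = 0, 1/5 · 0 = 0, 1/5 · 1/35 = 1/175, 1/5 · 4/35 = 4/175, 1/5 · 2/7 = 2/35; with total 3/35.
By Bayes' rule, P(r = 4 | data) = (4/175) / (3/35) = 4/15.

0.267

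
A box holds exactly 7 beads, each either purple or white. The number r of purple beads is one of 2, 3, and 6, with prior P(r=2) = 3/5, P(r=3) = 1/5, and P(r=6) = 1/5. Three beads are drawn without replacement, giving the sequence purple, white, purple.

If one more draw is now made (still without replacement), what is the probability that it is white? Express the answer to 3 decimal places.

0.571

The likelihood of the observed sequence under each hypothesis: P(data | r = 2) = (2/7)(5/6)(1/5) = 1/21; P(data | r = 3) = (3/7)(4/6)(2/5) = 4/35; P(data | r = 6) = (6/7)(1/6)(5/5) = 1/7.
The prior-weighted likelihoods are 3/5 · 1/21 = 1/35, 1/5 · 4/35 = 4/175, 1/5 · 1/7 = 1/35; these sum to 2/25.
Normalising, the posterior is P(r = 2 | data) = 5/14, P(r = 3 | data) = 2/7, P(r = 6 | data) = 5/14.
The predictive probability is P(white next | data) = (1)(5/14) + (3/4)(2/7) + (0)(5/14) = 4/7.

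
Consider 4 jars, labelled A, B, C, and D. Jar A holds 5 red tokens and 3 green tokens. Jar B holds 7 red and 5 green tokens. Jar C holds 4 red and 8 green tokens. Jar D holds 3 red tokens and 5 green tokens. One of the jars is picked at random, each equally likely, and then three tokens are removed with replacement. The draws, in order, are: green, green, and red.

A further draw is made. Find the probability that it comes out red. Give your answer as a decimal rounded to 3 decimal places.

0.451

Under each hypothesis, the probability of the observed sequence is: P(data | jar A) = (3/8)(3/8)(5/8) = 0.087891; P(data | jar B) = (5/12)(5/12)(7/12) = 0.10127; P(data | jar C) = (8/12)(8/12)(4/12) = 0.14815; P(data | jar D) = (5/8)(5/8)(3/8) = 0.14648.
Weighting by the prior gives 1/4 · 0.087891 = 0.021973, 1/4 · 0.10127 = 0.025318, 1/4 · 0.14815 = 0.037037, 1/4 · 0.14648 = 0.036621; these sum to 0.12095.
Dividing through by the total gives posterior P(jar A | data) = 0.18167, P(jar B | data) = 0.20933, P(jar C | data) = 0.30622, P(jar D | data) = 0.30278.
So P(red next | data) = Σ P(red next | H) P(H | data) = (5/8)(0.18167) + (7/12)(0.20933) + (1/3)(0.30622) + (3/8)(0.30278) = 0.45127.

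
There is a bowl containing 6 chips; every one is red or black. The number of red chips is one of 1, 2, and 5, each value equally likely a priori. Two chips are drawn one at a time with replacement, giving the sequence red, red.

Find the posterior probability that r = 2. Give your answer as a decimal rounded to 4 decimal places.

Under each hypothesis, the probability of the observed sequence is: P(data | r = 1) = (1/6)(1/6) = 1/36; P(data | r = 2) = (2/6)(2/6) = 1/9; P(data | r = 5) = (5/6)(5/6) = 25/36.
The prior-weighted likelihoods are 1/3 · 1/36 = 1/108, 1/3 · 1/9 = 1/27, 1/3 · 25/36 = 25/108; with total 5/18.
Therefore the posterior P(r = 2 | data) = (1/27) / (5/18) = 2/15.

0.1333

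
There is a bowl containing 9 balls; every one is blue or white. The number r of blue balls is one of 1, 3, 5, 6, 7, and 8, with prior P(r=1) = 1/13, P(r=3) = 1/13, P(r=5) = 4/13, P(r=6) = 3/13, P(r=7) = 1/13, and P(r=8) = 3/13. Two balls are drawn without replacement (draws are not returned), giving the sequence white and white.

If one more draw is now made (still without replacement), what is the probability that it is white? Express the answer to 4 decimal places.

0.5288

For each hypothesis, P(data | H) works out to: P(data | r = 1) = (8/9)(7/8) = 7/9; P(data | r = 3) = (6/9)(5/8) = 5/12; P(data | r = 5) = (4/9)(3/8) = 1/6; P(data | r = 6) = (3/9)(2/8) = 1/12; P(data | r = 7) = (2/9)(1/8) = 1/36; P(data | r = 8) = (1/9)(0/8) = 0.
The prior-weighted likelihoods are 1/13 · 7/9 = 7/117, 1/13 · 5/12 = 5/156, 4/13 · 1/6 = 2/39, 3/13 · 1/12 = 1/52, 1/13 · 1/36 = 1/468, 3/13 · 0 = 0; with total 77/468.
Dividing through by the total gives posterior P(r = 1 | data) = 4/11, P(r = 3 | data) = 15/77, P(r = 5 | data) = 24/77, P(r = 6 | data) = 9/77, P(r = 7 | data) = 1/77, P(r = 8 | data) = 0.
Averaging over the posterior, P(white next | data) = (6/7)(4/11) + (4/7)(15/77) + (2/7)(24/77) + (1/7)(9/77) + (0)(1/77) = 285/539.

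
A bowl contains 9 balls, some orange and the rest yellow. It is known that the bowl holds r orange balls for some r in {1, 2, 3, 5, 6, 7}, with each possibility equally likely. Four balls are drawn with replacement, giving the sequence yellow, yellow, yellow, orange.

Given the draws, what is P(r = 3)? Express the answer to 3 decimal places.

0.272

For each hypothesis, P(data | H) works out to: P(data | r = 1) = (8/9)(8/9)(8/9)(1/9) = 0.078037; P(data | r = 2) = (7/9)(7/9)(7/9)(2/9) = 0.10456; P(data | r = 3) = (6/9)(6/9)(6/9)(3/9) = 0.098765; P(data | r = 5) = (4/9)(4/9)(4/9)(5/9) = 0.048773; P(data | r = 6) = (3/9)(3/9)(3/9)(6/9) = 0.024691; P(data | r = 7) = (2/9)(2/9)(2/9)(7/9) = 0.0085353.
Multiplying each by its prior: 1/6 · 0.078037 = 0.013006, 1/6 · 0.10456 = 0.017426, 1/6 · 0.098765 = 0.016461, 1/6 · 0.048773 = 0.0081288, 1/6 · 0.024691 = 0.0041152, 1/6 · 0.0085353 = 0.0014225; these sum to 0.06056.
Therefore the posterior P(r = 3 | data) = (0.016461) / (0.06056) = 0.27181.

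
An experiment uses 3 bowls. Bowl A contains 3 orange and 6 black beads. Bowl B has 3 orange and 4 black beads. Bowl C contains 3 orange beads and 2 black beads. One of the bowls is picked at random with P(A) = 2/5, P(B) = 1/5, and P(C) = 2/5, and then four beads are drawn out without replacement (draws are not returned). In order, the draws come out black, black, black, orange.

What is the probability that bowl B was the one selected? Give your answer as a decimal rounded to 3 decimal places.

0.265

The likelihood of the observed sequence under each hypothesis: P(data | bowl A) = (6/9)(5/8)(4/7)(3/6) = 5/42; P(data | bowl B) = (4/7)(3/6)(2/5)(3/4) = 3/35; P(data | bowl C) = (2/5)(1/4)(0/3) = 0.
Multiplying each by its prior: 2/5 · 5/42 = 1/21, 1/5 · 3/35 = 3/175, 2/5 · 0 = 0; with total 34/525.
By Bayes' rule, P(bowl B | data) = (3/175) / (34/525) = 9/34.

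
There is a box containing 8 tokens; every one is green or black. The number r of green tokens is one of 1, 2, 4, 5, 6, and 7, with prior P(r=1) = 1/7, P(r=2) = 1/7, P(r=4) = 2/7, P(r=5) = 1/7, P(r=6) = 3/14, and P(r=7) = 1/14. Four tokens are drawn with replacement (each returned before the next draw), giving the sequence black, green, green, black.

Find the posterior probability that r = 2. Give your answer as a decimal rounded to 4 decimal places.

For each hypothesis, P(data | H) works out to: P(data | r = 1) = (7/8)(1/8)(1/8)(7/8) = 0.011963; P(data | r = 2) = (6/8)(2/8)(2/8)(6/8) = 0.035156; P(data | r = 4) = (4/8)(4/8)(4/8)(4/8) = 0.0625; P(data | r = 5) = (3/8)(5/8)(5/8)(3/8) = 0.054932; P(data | r = 6) = (2/8)(6/8)(6/8)(2/8) = 0.035156; P(data | r = 7) = (1/8)(7/8)(7/8)(1/8) = 0.011963.
Multiplying each by its prior: 1/7 · 0.011963 = 0.001709, 1/7 · 0.035156 = 0.0050223, 2/7 · 0.0625 = 0.017857, 1/7 · 0.054932 = 0.0078474, 3/14 · 0.035156 = 0.0075335, 1/14 · 0.011963 = 0.00085449; summing to 0.040824.
Therefore the posterior P(r = 2 | data) = (0.0050223) / (0.040824) = 0.12302.

0.1230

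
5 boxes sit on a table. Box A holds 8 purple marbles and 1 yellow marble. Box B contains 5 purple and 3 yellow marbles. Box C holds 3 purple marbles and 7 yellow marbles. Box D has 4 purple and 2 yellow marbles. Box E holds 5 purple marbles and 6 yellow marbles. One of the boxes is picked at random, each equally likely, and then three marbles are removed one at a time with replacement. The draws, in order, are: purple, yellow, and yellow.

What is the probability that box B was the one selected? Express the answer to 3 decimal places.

0.193

For each hypothesis, P(data | H) works out to: P(data | box A) = (8/9)(1/9)(1/9) = 0.010974; P(data | box B) = (5/8)(3/8)(3/8) = 0.087891; P(data | box C) = (3/10)(7/10)(7/10) = 0.147; P(data | box D) = (4/6)(2/6)(2/6) = 0.074074; P(data | box E) = (5/11)(6/11)(6/11) = 0.13524.
Multiplying each by its prior: 1/5 · 0.010974 = 0.0021948, 1/5 · 0.087891 = 0.017578, 1/5 · 0.147 = 0.0294, 1/5 · 0.074074 = 0.014815, 1/5 · 0.13524 = 0.027047; these sum to 0.091035.
So P(box B | data) = (0.017578) / (0.091035) = 0.19309.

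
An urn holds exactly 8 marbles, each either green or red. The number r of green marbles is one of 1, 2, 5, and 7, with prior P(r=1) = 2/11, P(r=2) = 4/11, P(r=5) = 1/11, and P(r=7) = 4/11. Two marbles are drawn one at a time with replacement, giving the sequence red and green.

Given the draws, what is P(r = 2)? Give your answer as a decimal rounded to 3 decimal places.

0.457

Under each hypothesis, the probability of the observed sequence is: P(data | r = 1) = (7/8)(1/8) = 7/64; P(data | r = 2) = (6/8)(2/8) = 3/16; P(data | r = 5) = (3/8)(5/8) = 15/64; P(data | r = 7) = (1/8)(7/8) = 7/64.
Multiplying each by its prior: 2/11 · 7/64 = 7/352, 4/11 · 3/16 = 3/44, 1/11 · 15/64 = 15/704, 4/11 · 7/64 = 7/176; with total 105/704.
Hence P(r = 2 | data) = (3/44) / (105/704) = 16/35.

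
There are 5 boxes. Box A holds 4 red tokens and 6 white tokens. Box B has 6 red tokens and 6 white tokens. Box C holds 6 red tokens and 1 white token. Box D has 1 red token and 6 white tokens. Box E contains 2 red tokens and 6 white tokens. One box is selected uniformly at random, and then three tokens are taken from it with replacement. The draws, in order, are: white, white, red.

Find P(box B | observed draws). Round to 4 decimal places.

0.2349

The likelihood of the observed sequence under each hypothesis: P(data | box A) = (6/10)(6/10)(4/10) = 0.144; P(data | box B) = (6/12)(6/12)(6/12) = 0.125; P(data | box C) = (1/7)(1/7)(6/7) = 0.017493; P(data | box D) = (6/7)(6/7)(1/7) = 0.10496; P(data | box E) = (6/8)(6/8)(2/8) = 0.14062.
The prior-weighted likelihoods are 1/5 · 0.144 = 0.0288, 1/5 · 0.125 = 0.025, 1/5 · 0.017493 = 0.0034985, 1/5 · 0.10496 = 0.020991, 1/5 · 0.14062 = 0.028125; summing to 0.10641.
So P(box B | data) = (0.025) / (0.10641) = 0.23493.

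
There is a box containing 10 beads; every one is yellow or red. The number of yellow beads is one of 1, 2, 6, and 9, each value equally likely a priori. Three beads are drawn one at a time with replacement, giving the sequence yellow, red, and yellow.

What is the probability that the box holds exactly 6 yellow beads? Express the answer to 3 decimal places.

The likelihood of the observed sequence under each hypothesis: P(data | r = 1) = (1/10)(9/10)(1/10) = 0.009; P(data | r = 2) = (2/10)(8/10)(2/10) = 0.032; P(data | r = 6) = (6/10)(4/10)(6/10) = 0.144; P(data | r = 9) = (9/10)(1/10)(9/10) = 0.081.
Weighting by the prior gives 1/4 · 0.009 = 0.00225, 1/4 · 0.032 = 0.008, 1/4 · 0.144 = 0.036, 1/4 · 0.081 = 0.02025; with total 0.0665.
So P(r = 6 | data) = (0.036) / (0.0665) = 0.54135.

0.541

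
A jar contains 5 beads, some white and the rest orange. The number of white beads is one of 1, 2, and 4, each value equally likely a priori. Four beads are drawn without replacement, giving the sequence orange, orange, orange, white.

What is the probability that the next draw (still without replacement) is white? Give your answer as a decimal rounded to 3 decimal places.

0.333

Under each hypothesis, the probability of the observed sequence is: P(data | r = 1) = (4/5)(3/4)(2/3)(1/2) = 1/5; P(data | r = 2) = (3/5)(2/4)(1/3)(2/2) = 1/10; P(data | r = 4) = (1/5)(0/4) = 0.
The prior-weighted likelihoods are 1/3 · 1/5 = 1/15, 1/3 · 1/10 = 1/30, 1/3 · 0 = 0; these sum to 1/10.
The posterior is then P(r = 1 | data) = 2/3, P(r = 2 | data) = 1/3, P(r = 4 | data) = 0.
So P(white next | data) = Σ P(white next | H) P(H | data) = (0)(2/3) + (1)(1/3) = 1/3.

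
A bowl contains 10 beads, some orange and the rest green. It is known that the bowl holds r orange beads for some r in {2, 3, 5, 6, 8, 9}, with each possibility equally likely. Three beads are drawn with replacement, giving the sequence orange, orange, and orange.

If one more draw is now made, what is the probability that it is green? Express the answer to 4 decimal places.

The likelihood of the observed sequence under each hypothesis: P(data | r = 2) = (2/10)(2/10)(2/10) = 0.008; P(data | r = 3) = (3/10)(3/10)(3/10) = 0.027; P(data | r = 5) = (5/10)(5/10)(5/10) = 0.125; P(data | r = 6) = (6/10)(6/10)(6/10) = 0.216; P(data | r = 8) = (8/10)(8/10)(8/10) = 0.512; P(data | r = 9) = (9/10)(9/10)(9/10) = 0.729.
The prior-weighted likelihoods are 1/6 · 0.008 = 0.0013333, 1/6 · 0.027 = 0.0045, 1/6 · 0.125 = 0.020833, 1/6 · 0.216 = 0.036, 1/6 · 0.512 = 0.085333, 1/6 · 0.729 = 0.1215; these sum to 0.2695.
The posterior is then P(r = 2 | data) = 0.0049474, P(r = 3 | data) = 0.016698, P(r = 5 | data) = 0.077304, P(r = 6 | data) = 0.13358, P(r = 8 | data) = 0.31664, P(r = 9 | data) = 0.45083.
Averaging over the posterior, P(green next | data) = (4/5)(0.0049474) + (7/10)(0.016698) + (1/2)(0.077304) + (2/5)(0.13358) + (1/5)(0.31664) + (1/10)(0.45083) = 0.21614.

0.2161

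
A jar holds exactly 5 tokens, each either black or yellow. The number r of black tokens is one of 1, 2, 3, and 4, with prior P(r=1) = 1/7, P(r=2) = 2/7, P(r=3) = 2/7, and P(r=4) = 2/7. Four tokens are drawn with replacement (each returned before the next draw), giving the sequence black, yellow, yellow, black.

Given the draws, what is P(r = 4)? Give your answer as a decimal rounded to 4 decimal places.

0.1667

Compute the likelihood of the observed sequence for each case: P(data | r = 1) = (1/5)(4/5)(4/5)(1/5) = 0.0256; P(data | r = 2) = (2/5)(3/5)(3/5)(2/5) = 0.0576; P(data | r = 3) = (3/5)(2/5)(2/5)(3/5) = 0.0576; P(data | r = 4) = (4/5)(1/5)(1/5)(4/5) = 0.0256.
Multiplying each by its prior: 1/7 · 0.0256 = 0.0036571, 2/7 · 0.0576 = 0.016457, 2/7 · 0.0576 = 0.016457, 2/7 · 0.0256 = 0.0073143; these sum to 0.043886.
Therefore the posterior P(r = 4 | data) = (0.0073143) / (0.043886) = 0.16667.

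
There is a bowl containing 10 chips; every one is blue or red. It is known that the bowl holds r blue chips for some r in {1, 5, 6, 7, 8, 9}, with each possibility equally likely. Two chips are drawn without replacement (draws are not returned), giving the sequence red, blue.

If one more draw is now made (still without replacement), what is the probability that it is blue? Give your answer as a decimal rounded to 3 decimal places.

The likelihood of the observed sequence under each hypothesis: P(data | r = 1) = (9/10)(1/9) = 1/10; P(data | r = 5) = (5/10)(5/9) = 5/18; P(data | r = 6) = (4/10)(6/9) = 4/15; P(data | r = 7) = (3/10)(7/9) = 7/30; P(data | r = 8) = (2/10)(8/9) = 8/45; P(data | r = 9) = (1/10)(9/9) = 1/10.
The prior-weighted likelihoods are 1/6 · 1/10 = 1/60, 1/6 · 5/18 = 5/108, 1/6 · 4/15 = 2/45, 1/6 · 7/30 = 7/180, 1/6 · 8/45 = 4/135, 1/6 · 1/10 = 1/60; with total 26/135.
The posterior is then P(r = 1 | data) = 9/104, P(r = 5 | data) = 25/104, P(r = 6 | data) = 3/13, P(r = 7 | data) = 21/104, P(r = 8 | data) = 2/13, P(r = 9 | data) = 9/104.
So P(blue next | data) = Σ P(blue next | H) P(H | data) = (0)(9/104) + (1/2)(25/104) + (5/8)(3/13) + (3/4)(21/104) + (7/8)(2/13) + (1)(9/104) = 265/416.

0.637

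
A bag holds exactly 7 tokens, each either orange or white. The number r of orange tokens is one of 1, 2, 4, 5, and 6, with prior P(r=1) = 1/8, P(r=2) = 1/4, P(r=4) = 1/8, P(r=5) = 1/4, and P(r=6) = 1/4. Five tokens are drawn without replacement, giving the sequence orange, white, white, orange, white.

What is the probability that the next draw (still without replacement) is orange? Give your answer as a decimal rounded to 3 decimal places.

0.231

Compute the likelihood of the observed sequence for each case: P(data | r = 1) = (1/7)(6/6)(5/5)(0/4) = 0; P(data | r = 2) = (2/7)(5/6)(4/5)(1/4)(3/3) = 1/21; P(data | r = 4) = (4/7)(3/6)(2/5)(3/4)(1/3) = 1/35; P(data | r = 5) = (5/7)(2/6)(1/5)(4/4)(0/3) = 0; P(data | r = 6) = (6/7)(1/6)(0/5) = 0.
Multiplying each by its prior: 1/8 · 0 = 0, 1/4 · 1/21 = 1/84, 1/8 · 1/35 = 1/280, 1/4 · 0 = 0, 1/4 · 0 = 0; these sum to 13/840.
Normalising, the posterior is P(r = 1 | data) = 0, P(r = 2 | data) = 10/13, P(r = 4 | data) = 3/13, P(r = 5 | data) = 0, P(r = 6 | data) = 0.
The predictive probability is P(orange next | data) = (0)(10/13) + (1)(3/13) = 3/13.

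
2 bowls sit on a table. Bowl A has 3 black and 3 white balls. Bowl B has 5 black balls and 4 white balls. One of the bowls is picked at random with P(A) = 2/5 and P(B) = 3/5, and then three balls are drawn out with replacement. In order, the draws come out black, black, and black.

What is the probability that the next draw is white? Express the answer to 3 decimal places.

Under each hypothesis, the probability of the observed sequence is: P(data | bowl A) = (3/6)(3/6)(3/6) = 0.125; P(data | bowl B) = (5/9)(5/9)(5/9) = 0.17147.
Multiplying each by its prior: 2/5 · 0.125 = 0.05, 3/5 · 0.17147 = 0.10288; these sum to 0.15288.
Normalising, the posterior is P(bowl A | data) = 0.32705, P(bowl B | data) = 0.67295.
So P(white next | data) = Σ P(white next | H) P(H | data) = (1/2)(0.32705) + (4/9)(0.67295) = 0.46261.

0.463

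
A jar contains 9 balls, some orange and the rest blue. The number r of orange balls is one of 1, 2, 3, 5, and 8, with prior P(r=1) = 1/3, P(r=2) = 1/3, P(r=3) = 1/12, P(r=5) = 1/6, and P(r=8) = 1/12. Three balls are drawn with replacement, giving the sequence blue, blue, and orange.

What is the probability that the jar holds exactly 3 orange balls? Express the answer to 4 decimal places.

0.1169

Compute the likelihood of the observed sequence for each case: P(data | r = 1) = (8/9)(8/9)(1/9) = 0.087791; P(data | r = 2) = (7/9)(7/9)(2/9) = 0.13443; P(data | r = 3) = (6/9)(6/9)(3/9) = 0.14815; P(data | r = 5) = (4/9)(4/9)(5/9) = 0.10974; P(data | r = 8) = (1/9)(1/9)(8/9) = 0.010974.
The prior-weighted likelihoods are 1/3 · 0.087791 = 0.029264, 1/3 · 0.13443 = 0.04481, 1/12 · 0.14815 = 0.012346, 1/6 · 0.10974 = 0.01829, 1/12 · 0.010974 = 0.00091449; summing to 0.10562.
So P(r = 3 | data) = (0.012346) / (0.10562) = 0.11688.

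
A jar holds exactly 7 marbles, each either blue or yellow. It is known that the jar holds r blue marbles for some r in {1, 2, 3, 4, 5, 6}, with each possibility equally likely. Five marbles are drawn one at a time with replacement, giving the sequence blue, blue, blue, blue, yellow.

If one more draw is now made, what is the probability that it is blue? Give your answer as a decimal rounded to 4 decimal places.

The likelihood of the observed sequence under each hypothesis: P(data | r = 1) = (1/7)(1/7)(1/7)(1/7)(6/7) = 0.00035699; P(data | r = 2) = (2/7)(2/7)(2/7)(2/7)(5/7) = 0.0047599; P(data | r = 3) = (3/7)(3/7)(3/7)(3/7)(4/7) = 0.019278; P(data | r = 4) = (4/7)(4/7)(4/7)(4/7)(3/7) = 0.045695; P(data | r = 5) = (5/7)(5/7)(5/7)(5/7)(2/7) = 0.074374; P(data | r = 6) = (6/7)(6/7)(6/7)(6/7)(1/7) = 0.077111.
The prior-weighted likelihoods are 1/6 · 0.00035699 = 5.9499e-05, 1/6 · 0.0047599 = 0.00079332, 1/6 · 0.019278 = 0.0032129, 1/6 · 0.045695 = 0.0076159, 1/6 · 0.074374 = 0.012396, 1/6 · 0.077111 = 0.012852; summing to 0.036929.
Normalising, the posterior is P(r = 1 | data) = 0.0016112, P(r = 2 | data) = 0.021482, P(r = 3 | data) = 0.087003, P(r = 4 | data) = 0.20623, P(r = 5 | data) = 0.33566, P(r = 6 | data) = 0.34801.
The predictive probability is P(blue next | data) = (1/7)(0.0016112) + (2/7)(0.021482) + (3/7)(0.087003) + (4/7)(0.20623) + (5/7)(0.33566) + (6/7)(0.34801) = 0.69956.

0.6996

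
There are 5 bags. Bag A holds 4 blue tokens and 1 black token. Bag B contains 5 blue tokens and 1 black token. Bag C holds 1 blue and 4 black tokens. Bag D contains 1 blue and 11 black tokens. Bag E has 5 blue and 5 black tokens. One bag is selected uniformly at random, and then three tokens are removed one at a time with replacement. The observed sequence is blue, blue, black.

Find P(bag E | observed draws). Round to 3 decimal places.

Compute the likelihood of the observed sequence for each case: P(data | bag A) = (4/5)(4/5)(1/5) = 0.128; P(data | bag B) = (5/6)(5/6)(1/6) = 0.11574; P(data | bag C) = (1/5)(1/5)(4/5) = 0.032; P(data | bag D) = (1/12)(1/12)(11/12) = 0.0063657; P(data | bag E) = (5/10)(5/10)(5/10) = 0.125.
Multiplying each by its prior: 1/5 · 0.128 = 0.0256, 1/5 · 0.11574 = 0.023148, 1/5 · 0.032 = 0.0064, 1/5 · 0.0063657 = 0.0012731, 1/5 · 0.125 = 0.025; with total 0.081421.
So P(bag E | data) = (0.025) / (0.081421) = 0.30704.

0.307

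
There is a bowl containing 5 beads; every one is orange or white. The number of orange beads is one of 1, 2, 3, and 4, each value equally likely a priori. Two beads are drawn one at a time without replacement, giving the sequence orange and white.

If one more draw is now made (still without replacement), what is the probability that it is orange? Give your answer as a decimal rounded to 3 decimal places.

Under each hypothesis, the probability of the observed sequence is: P(data | r = 1) = (1/5)(4/4) = 1/5; P(data | r = 2) = (2/5)(3/4) = 3/10; P(data | r = 3) = (3/5)(2/4) = 3/10; P(data | r = 4) = (4/5)(1/4) = 1/5.
The prior-weighted likelihoods are 1/4 · 1/5 = 1/20, 1/4 · 3/10 = 3/40, 1/4 · 3/10 = 3/40, 1/4 · 1/5 = 1/20; these sum to 1/4.
Normalising, the posterior is P(r = 1 | data) = 1/5, P(r = 2 | data) = 3/10, P(r = 3 | data) = 3/10, P(r = 4 | data) = 1/5.
So P(orange next | data) = Σ P(orange next | H) P(H | data) = (0)(1/5) + (1/3)(3/10) + (2/3)(3/10) + (1)(1/5) = 1/2.

0.500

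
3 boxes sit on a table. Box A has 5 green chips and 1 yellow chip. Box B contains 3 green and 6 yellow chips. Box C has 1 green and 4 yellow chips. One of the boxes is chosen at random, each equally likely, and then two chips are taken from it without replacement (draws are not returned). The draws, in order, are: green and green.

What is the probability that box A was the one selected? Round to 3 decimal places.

For each hypothesis, P(data | H) works out to: P(data | box A) = (5/6)(4/5) = 2/3; P(data | box B) = (3/9)(2/8) = 1/12; P(data | box C) = (1/5)(0/4) = 0.
Weighting by the prior gives 1/3 · 2/3 = 2/9, 1/3 · 1/12 = 1/36, 1/3 · 0 = 0; these sum to 1/4.
Therefore the posterior P(box A | data) = (2/9) / (1/4) = 8/9.

0.889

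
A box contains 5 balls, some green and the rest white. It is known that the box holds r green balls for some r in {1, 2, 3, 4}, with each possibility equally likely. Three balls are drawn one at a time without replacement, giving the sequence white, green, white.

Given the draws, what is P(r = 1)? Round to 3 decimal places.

0.400

The likelihood of the observed sequence under each hypothesis: P(data | r = 1) = (4/5)(1/4)(3/3) = 1/5; P(data | r = 2) = (3/5)(2/4)(2/3) = 1/5; P(data | r = 3) = (2/5)(3/4)(1/3) = 1/10; P(data | r = 4) = (1/5)(4/4)(0/3) = 0.
Multiplying each by its prior: 1/4 · 1/5 = 1/20, 1/4 · 1/5 = 1/20, 1/4 · 1/10 = 1/40, 1/4 · 0 = 0; summing to 1/8.
By Bayes' rule, P(r = 1 | data) = (1/20) / (1/8) = 2/5.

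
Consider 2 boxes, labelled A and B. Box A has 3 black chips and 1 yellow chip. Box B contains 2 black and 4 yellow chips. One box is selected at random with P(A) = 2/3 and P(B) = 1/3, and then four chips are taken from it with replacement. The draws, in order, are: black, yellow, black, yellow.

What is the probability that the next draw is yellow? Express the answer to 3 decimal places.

0.422

Compute the likelihood of the observed sequence for each case: P(data | box A) = (3/4)(1/4)(3/4)(1/4) = 0.035156; P(data | box B) = (2/6)(4/6)(2/6)(4/6) = 0.049383.
Weighting by the prior gives 2/3 · 0.035156 = 0.023438, 1/3 · 0.049383 = 0.016461; summing to 0.039898.
The posterior is then P(box A | data) = 0.58743, P(box B | data) = 0.41257.
The predictive probability is P(yellow next | data) = (1/4)(0.58743) + (2/3)(0.41257) = 0.4219.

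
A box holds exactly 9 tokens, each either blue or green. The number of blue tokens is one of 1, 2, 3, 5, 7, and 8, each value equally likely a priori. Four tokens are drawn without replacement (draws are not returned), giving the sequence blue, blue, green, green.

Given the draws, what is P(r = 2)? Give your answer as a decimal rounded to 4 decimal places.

The likelihood of the observed sequence under each hypothesis: P(data | r = 1) = (1/9)(0/8) = 0; P(data | r = 2) = (2/9)(1/8)(7/7)(6/6) = 1/36; P(data | r = 3) = (3/9)(2/8)(6/7)(5/6) = 5/84; P(data | r = 5) = (5/9)(4/8)(4/7)(3/6) = 5/63; P(data | r = 7) = (7/9)(6/8)(2/7)(1/6) = 1/36; P(data | r = 8) = (8/9)(7/8)(1/7)(0/6) = 0.
The prior-weighted likelihoods are 1/6 · 0 = 0, 1/6 · 1/36 = 1/216, 1/6 · 5/84 = 5/504, 1/6 · 5/63 = 5/378, 1/6 · 1/36 = 1/216, 1/6 · 0 = 0; with total 7/216.
Hence P(r = 2 | data) = (1/216) / (7/216) = 1/7.

0.1429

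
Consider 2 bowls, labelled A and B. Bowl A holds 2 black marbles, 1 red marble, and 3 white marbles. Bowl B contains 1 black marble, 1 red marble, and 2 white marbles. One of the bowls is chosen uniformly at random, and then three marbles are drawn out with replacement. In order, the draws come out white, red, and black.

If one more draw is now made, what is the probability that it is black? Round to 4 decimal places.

0.2892

The likelihood of the observed sequence under each hypothesis: P(data | bowl A) = (3/6)(1/6)(2/6) = 1/36; P(data | bowl B) = (2/4)(1/4)(1/4) = 1/32.
The prior-weighted likelihoods are 1/2 · 1/36 = 1/72, 1/2 · 1/32 = 1/64; with total 17/576.
The posterior is then P(bowl A | data) = 8/17, P(bowl B | data) = 9/17.
Averaging over the posterior, P(black next | data) = (1/3)(8/17) + (1/4)(9/17) = 59/204.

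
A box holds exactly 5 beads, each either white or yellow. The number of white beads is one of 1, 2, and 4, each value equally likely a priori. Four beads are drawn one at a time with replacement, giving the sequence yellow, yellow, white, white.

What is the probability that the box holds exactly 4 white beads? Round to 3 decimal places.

0.235

Under each hypothesis, the probability of the observed sequence is: P(data | r = 1) = (4/5)(4/5)(1/5)(1/5) = 0.0256; P(data | r = 2) = (3/5)(3/5)(2/5)(2/5) = 0.0576; P(data | r = 4) = (1/5)(1/5)(4/5)(4/5) = 0.0256.
The prior-weighted likelihoods are 1/3 · 0.0256 = 0.0085333, 1/3 · 0.0576 = 0.0192, 1/3 · 0.0256 = 0.0085333; summing to 0.036267.
So P(r = 4 | data) = (0.0085333) / (0.036267) = 0.23529.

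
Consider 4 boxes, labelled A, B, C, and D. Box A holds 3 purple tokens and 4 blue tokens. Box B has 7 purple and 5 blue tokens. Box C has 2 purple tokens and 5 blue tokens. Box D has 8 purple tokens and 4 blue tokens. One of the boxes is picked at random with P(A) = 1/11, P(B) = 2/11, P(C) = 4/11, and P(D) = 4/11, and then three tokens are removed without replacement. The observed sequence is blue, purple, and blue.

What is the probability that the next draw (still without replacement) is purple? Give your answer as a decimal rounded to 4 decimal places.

The likelihood of the observed sequence under each hypothesis: P(data | box A) = (4/7)(3/6)(3/5) = 6/35; P(data | box B) = (5/12)(7/11)(4/10) = 7/66; P(data | box C) = (5/7)(2/6)(4/5) = 4/21; P(data | box D) = (4/12)(8/11)(3/10) = 4/55.
The prior-weighted likelihoods are 1/11 · 6/35 = 6/385, 2/11 · 7/66 = 7/363, 4/11 · 4/21 = 16/231, 4/11 · 4/55 = 16/605; these sum to 79/605.
The posterior is then P(box A | data) = 0.11935, P(box B | data) = 0.14768, P(box C | data) = 0.53044, P(box D | data) = 0.20253.
The predictive probability is P(purple next | data) = (1/2)(0.11935) + (2/3)(0.14768) + (1/4)(0.53044) + (7/9)(0.20253) = 0.44826.

0.4483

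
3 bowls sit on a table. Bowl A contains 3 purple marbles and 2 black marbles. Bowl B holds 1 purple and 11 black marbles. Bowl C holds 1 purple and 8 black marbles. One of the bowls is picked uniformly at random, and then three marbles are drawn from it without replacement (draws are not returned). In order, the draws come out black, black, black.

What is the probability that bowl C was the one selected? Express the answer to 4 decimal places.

0.4706

The likelihood of the observed sequence under each hypothesis: P(data | bowl A) = (2/5)(1/4)(0/3) = 0; P(data | bowl B) = (11/12)(10/11)(9/10) = 3/4; P(data | bowl C) = (8/9)(7/8)(6/7) = 2/3.
Multiplying each by its prior: 1/3 · 0 = 0, 1/3 · 3/4 = 1/4, 1/3 · 2/3 = 2/9; these sum to 17/36.
So P(bowl C | data) = (2/9) / (17/36) = 8/17.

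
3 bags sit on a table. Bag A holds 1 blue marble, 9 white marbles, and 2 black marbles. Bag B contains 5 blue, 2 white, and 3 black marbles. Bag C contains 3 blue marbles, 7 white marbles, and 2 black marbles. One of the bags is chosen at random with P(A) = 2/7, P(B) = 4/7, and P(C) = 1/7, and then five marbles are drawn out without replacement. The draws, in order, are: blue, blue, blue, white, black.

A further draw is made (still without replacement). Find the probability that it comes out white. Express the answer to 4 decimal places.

0.2120

Under each hypothesis, the probability of the observed sequence is: P(data | bag A) = (1/12)(0/11) = 0; P(data | bag B) = (5/10)(4/9)(3/8)(2/7)(3/6) = 0.011905; P(data | bag C) = (3/12)(2/11)(1/10)(7/9)(2/8) = 0.00088384.
The prior-weighted likelihoods are 2/7 · 0 = 0, 4/7 · 0.011905 = 0.0068027, 1/7 · 0.00088384 = 0.00012626; summing to 0.006929.
The posterior is then P(bag A | data) = 0, P(bag B | data) = 0.98178, P(bag C | data) = 0.018222.
So P(white next | data) = Σ P(white next | H) P(H | data) = (1/5)(0.98178) + (6/7)(0.018222) = 0.21197.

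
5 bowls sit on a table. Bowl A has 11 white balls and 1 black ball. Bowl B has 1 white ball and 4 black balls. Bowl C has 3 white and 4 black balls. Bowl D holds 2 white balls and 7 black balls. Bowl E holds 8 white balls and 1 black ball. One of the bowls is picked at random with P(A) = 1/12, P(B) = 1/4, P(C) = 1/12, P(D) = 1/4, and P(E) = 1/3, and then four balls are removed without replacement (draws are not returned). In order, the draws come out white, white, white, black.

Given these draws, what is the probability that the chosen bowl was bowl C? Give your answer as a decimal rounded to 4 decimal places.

The likelihood of the observed sequence under each hypothesis: P(data | bowl A) = (11/12)(10/11)(9/10)(1/9) = 0.083333; P(data | bowl B) = (1/5)(0/4) = 0; P(data | bowl C) = (3/7)(2/6)(1/5)(4/4) = 0.028571; P(data | bowl D) = (2/9)(1/8)(0/7) = 0; P(data | bowl E) = (8/9)(7/8)(6/7)(1/6) = 0.11111.
Multiplying each by its prior: 1/12 · 0.083333 = 0.0069444, 1/4 · 0 = 0, 1/12 · 0.028571 = 0.002381, 1/4 · 0 = 0, 1/3 · 0.11111 = 0.037037; these sum to 0.046362.
Hence P(bowl C | data) = (0.002381) / (0.046362) = 0.051355.

0.0514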